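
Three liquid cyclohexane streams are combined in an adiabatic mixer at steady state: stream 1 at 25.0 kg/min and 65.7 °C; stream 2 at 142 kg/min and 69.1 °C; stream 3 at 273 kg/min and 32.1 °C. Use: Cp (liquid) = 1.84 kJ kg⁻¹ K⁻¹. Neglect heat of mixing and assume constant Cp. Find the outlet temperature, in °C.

T_out = 45.9 °C

No heat crosses the boundary, so H_out = H_in.
Σ ṁᵢCp,ᵢTᵢ = 25.0×1.84×65.7 + 142×1.84×69.1 + 273×1.84×32.1 = 37201
Σ ṁᵢCp,ᵢ = 25.0×1.84 + 142×1.84 + 273×1.84 = 809.6
T_out = 37201 / 809.6 = 45.95 °C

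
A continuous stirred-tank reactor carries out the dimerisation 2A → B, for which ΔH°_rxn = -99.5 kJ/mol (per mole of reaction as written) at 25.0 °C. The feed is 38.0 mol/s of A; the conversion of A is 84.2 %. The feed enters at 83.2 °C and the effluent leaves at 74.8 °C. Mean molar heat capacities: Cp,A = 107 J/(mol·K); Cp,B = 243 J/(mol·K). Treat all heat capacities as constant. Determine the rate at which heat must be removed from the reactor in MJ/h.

Q_out = 5770 MJ/h

Extent of reaction ξ = 0.842 × 38.0 / 2 = 15.998 mol/s
Reaction term: ξ·ΔH°_rxn = 15.998 × -99.5 = -1591.8 kJ/s
Sensible, feed 83.2→25 °C: -236.64 kJ/s
Outlet flows (mol/s): A 6.004, B 15.998
Sensible, products 25→74.8 °C: 225.59 kJ/s
Q = ΔH = -1602.9 kJ/s = -1602.9 kW
Heat removed = 5770.3 MJ/h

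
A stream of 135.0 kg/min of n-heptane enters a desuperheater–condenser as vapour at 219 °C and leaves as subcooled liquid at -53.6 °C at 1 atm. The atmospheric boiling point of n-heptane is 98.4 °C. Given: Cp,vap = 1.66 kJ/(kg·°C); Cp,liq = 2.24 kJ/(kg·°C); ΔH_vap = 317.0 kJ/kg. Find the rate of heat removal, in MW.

vapour 219→98.4 °C: -200.2 kJ/kg
condensation at 98.4 °C: -317 kJ/kg
liquid 98.4→-53.6 °C: -340.48 kJ/kg
Δh = -200.2 + -317 + -340.48 = -857.68 kJ/kg
Q = ṁ·Δh = 135.0 kg/min × -857.68 kJ/kg = -115790 kJ/min
|Q| = 1929.8 kW = 1.9298 MW

Q_c = 1.93 MW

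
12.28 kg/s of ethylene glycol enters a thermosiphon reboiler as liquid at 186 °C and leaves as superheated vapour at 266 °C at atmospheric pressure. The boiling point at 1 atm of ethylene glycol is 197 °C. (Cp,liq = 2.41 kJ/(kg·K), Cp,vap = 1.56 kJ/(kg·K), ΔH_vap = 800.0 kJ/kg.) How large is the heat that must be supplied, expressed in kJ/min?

liquid 186→197 °C: 26.51 kJ/kg
vaporisation at 197 °C: 800 kJ/kg
vapour 197→266 °C: 107.64 kJ/kg
Δh = 26.51 + 800 + 107.64 = 934.15 kJ/kg
Q = ṁ·Δh = 12.28 kg/s × 934.15 kJ/kg = 11471 kJ/s
|Q| = 11471 kW = 688280 kJ/min

Q = 688000 kJ/min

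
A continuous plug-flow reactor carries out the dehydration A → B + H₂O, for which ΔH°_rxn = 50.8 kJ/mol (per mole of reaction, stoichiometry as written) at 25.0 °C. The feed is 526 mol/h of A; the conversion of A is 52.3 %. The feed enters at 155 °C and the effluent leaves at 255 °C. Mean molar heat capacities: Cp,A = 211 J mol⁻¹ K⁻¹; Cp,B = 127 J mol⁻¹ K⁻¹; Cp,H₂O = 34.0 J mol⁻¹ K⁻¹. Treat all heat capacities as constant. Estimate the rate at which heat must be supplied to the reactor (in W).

Q_in = 6090 W

Extent of reaction ξ = 0.523 × 526 = 275.1 mol/h
Reaction term: ξ·ΔH°_rxn = 275.1 × 50.8 = 13975 kJ/h
Sensible, feed 155→25 °C: -14428 kJ/h
Outlet flows (mol/h): A 250.9, B 275.1, H₂O 275.1
Sensible, products 25→255 °C: 22363 kJ/h
Q = ΔH = 21910 kJ/h = 6.0861 kW
Heat supplied = 6086.1 W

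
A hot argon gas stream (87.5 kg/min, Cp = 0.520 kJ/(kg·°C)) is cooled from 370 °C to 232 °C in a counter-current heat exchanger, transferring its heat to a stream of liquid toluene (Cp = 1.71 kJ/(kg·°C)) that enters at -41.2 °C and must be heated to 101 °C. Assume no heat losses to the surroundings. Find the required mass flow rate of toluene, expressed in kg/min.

Heat released by hot stream: Q = 87.5 × 0.520 × (370 − 232) = 6279 kJ/min
Energy balance on cold side (adiabatic exchanger): Q = ṁ_c·Cp_c·(T_c,out − T_c,in)
ṁ_c = 6279 / [1.71 × (101 − -41.2)] = 25.822 kg/min

ṁ_c = 25.8 kg/min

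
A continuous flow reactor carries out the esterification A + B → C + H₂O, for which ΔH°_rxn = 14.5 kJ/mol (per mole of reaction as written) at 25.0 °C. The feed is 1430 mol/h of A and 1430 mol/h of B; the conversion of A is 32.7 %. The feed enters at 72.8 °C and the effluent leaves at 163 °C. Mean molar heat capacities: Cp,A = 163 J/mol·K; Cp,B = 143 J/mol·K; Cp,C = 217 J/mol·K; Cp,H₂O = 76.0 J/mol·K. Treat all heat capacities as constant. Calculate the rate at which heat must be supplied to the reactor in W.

Extent of reaction ξ = 0.327 × 1430 = 467.61 mol/h
Reaction term: ξ·ΔH°_rxn = 467.61 × 14.5 = 6780.3 kJ/h
Sensible, feed 72.8→25 °C: -20916 kJ/h
Outlet flows (mol/h): A 962.39, B 962.39, C 467.61, H₂O 467.61
Sensible, products 25→163 °C: 59547 kJ/h
Q = ΔH = 45411 kJ/h = 12.614 kW
Heat supplied = 12614 W

Q_in = 12600 W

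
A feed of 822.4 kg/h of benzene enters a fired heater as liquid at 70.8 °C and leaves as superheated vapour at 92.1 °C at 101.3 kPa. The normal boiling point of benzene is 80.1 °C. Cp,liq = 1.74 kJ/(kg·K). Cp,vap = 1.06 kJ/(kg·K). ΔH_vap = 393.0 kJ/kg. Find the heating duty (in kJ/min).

liquid 70.8→80.1 °C: 16.182 kJ/kg
vaporisation at 80.1 °C: 393 kJ/kg
vapour 80.1→92.1 °C: 12.72 kJ/kg
Δh = 16.182 + 393 + 12.72 = 421.9 kJ/kg
Q = ṁ·Δh = 822.4 kg/h × 421.9 kJ/kg = 346970 kJ/h
|Q| = 96.381 kW = 5782.9 kJ/min

Q = 5780 kJ/min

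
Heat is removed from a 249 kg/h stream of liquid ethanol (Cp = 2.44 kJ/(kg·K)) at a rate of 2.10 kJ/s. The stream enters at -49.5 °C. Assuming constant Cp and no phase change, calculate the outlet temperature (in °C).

T_out = -61.9 °C

Q = 2.10 kJ/s = 7560 kJ/h
ΔT = Q/(ṁ·Cp) = 7560/(249×2.44) = 12.443 K
T_out = -49.5 − 12.443 = -61.943 °C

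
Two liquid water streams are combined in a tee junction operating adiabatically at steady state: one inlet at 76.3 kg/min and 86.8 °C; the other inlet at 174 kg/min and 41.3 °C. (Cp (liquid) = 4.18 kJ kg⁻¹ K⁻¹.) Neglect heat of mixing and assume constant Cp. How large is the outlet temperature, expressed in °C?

No heat crosses the boundary, so H_out = H_in.
Σ ṁᵢCp,ᵢTᵢ = 76.3×4.18×86.8 + 174×4.18×41.3 = 57722
Σ ṁᵢCp,ᵢ = 76.3×4.18 + 174×4.18 = 1046.3
T_out = 57722 / 1046.3 = 55.17 °C

T_out = 55.2 °C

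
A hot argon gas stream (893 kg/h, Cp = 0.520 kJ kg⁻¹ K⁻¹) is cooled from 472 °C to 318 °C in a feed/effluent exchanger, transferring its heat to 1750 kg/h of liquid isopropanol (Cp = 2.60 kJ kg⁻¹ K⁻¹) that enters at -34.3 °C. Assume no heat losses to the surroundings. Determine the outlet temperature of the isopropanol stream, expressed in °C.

Heat released by hot stream: Q = 893 × 0.520 × (472 − 318) = 71511 kJ/h
Energy balance on cold side (adiabatic exchanger): Q = ṁ_c·Cp_c·(T_c,out − T_c,in)
T_c,out = -34.3 + 71511/(1750 × 2.60) = -18.583 °C

T_c,out = -18.6 °C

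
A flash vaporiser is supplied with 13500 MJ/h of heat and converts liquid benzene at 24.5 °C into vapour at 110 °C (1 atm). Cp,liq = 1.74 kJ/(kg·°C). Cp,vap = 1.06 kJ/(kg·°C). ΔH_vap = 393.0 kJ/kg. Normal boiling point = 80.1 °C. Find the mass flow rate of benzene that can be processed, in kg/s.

ṁ = 7.19 kg/s

Δh = 1.74×(80.1−24.5) + 393.0 + 1.06×(110−80.1) = 521.44 kJ/kg
Q = 13500 MJ/h = 3750 kJ/s = 3750 kJ/s
ṁ = Q/Δh = 3750 / 521.44 = 7.1917 kg/s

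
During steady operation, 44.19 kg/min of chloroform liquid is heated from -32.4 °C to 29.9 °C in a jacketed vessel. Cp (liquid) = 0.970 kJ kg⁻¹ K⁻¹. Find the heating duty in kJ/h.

Q = ṁ·Cp·ΔT = 44.19 × 0.970 × (29.9 − -32.4) = 2670.4 kJ/min
Converting: 2670.4 / 60 s = 44.507 kW
Heating duty = 160230 kJ/h

Q = 160000 kJ/h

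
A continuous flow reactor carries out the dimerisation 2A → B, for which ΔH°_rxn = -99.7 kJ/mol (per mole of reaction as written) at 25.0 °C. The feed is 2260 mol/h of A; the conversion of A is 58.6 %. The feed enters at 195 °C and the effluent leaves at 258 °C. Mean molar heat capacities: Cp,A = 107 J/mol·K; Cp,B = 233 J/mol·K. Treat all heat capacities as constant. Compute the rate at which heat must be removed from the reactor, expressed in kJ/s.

Extent of reaction ξ = 0.586 × 2260 / 2 = 662.18 mol/h
Reaction term: ξ·ΔH°_rxn = 662.18 × -99.7 = -66019 kJ/h
Sensible, feed 195→25 °C: -41109 kJ/h
Outlet flows (mol/h): A 935.64, B 662.18
Sensible, products 25→258 °C: 59276 kJ/h
Q = ΔH = -47853 kJ/h = -13.293 kW
Heat removed = 13.293 kJ/s

Q_out = 13.3 kJ/s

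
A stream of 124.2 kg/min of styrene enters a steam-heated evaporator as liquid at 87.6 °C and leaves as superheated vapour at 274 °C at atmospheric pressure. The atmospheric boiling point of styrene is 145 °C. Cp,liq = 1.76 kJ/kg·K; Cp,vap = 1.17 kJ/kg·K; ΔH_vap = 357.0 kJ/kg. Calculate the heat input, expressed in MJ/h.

Q = 4540 MJ/h

liquid 87.6→145 °C: 101.02 kJ/kg
vaporisation at 145 °C: 357 kJ/kg
vapour 145→274 °C: 150.93 kJ/kg
Δh = 101.02 + 357 + 150.93 = 608.95 kJ/kg
Q = ṁ·Δh = 124.2 kg/min × 608.95 kJ/kg = 75632 kJ/min
|Q| = 1260.5 kW = 4537.9 MJ/h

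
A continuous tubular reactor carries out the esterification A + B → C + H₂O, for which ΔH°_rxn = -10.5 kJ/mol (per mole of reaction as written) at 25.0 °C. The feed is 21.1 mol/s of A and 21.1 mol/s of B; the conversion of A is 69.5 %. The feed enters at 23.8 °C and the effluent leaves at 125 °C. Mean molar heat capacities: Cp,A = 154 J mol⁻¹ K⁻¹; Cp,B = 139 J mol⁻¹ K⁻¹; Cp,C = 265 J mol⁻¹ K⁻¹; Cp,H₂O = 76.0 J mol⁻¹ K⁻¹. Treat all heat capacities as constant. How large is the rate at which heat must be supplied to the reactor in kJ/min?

Extent of reaction ξ = 0.695 × 21.1 = 14.665 mol/s
Reaction term: ξ·ΔH°_rxn = 14.665 × -10.5 = -153.98 kJ/s
Sensible, feed 23.8→25 °C: 7.4188 kJ/s
Outlet flows (mol/s): A 6.4355, B 6.4355, C 14.665, H₂O 14.665
Sensible, products 25→125 °C: 688.62 kJ/s
Q = ΔH = 542.06 kJ/s = 542.06 kW
Heat supplied = 32524 kJ/min

Q_in = 32500 kJ/min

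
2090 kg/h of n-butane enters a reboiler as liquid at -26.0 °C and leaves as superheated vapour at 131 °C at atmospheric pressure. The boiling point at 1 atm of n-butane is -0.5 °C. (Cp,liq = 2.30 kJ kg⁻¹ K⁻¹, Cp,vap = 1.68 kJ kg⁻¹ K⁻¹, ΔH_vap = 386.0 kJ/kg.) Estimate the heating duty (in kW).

Q = 386 kW

liquid -26.0→-0.5 °C: 58.65 kJ/kg
vaporisation at -0.5 °C: 386 kJ/kg
vapour -0.5→131 °C: 220.92 kJ/kg
Δh = 58.65 + 386 + 220.92 = 665.57 kJ/kg
Q = ṁ·Δh = 2090 kg/h × 665.57 kJ/kg = 1.391e+06 kJ/h
|Q| = 386.4 kW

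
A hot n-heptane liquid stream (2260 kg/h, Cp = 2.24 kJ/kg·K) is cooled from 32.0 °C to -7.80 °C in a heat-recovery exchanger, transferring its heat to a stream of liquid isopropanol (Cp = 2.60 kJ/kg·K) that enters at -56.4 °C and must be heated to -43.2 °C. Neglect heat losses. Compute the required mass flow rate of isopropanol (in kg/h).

Heat released by hot stream: Q = 2260 × 2.24 × (32.0 − -7.80) = 201480 kJ/h
Energy balance on cold side (adiabatic exchanger): Q = ṁ_c·Cp_c·(T_c,out − T_c,in)
ṁ_c = 201480 / [2.60 × (-43.2 − -56.4)] = 5870.7 kg/h

ṁ_c = 5870 kg/h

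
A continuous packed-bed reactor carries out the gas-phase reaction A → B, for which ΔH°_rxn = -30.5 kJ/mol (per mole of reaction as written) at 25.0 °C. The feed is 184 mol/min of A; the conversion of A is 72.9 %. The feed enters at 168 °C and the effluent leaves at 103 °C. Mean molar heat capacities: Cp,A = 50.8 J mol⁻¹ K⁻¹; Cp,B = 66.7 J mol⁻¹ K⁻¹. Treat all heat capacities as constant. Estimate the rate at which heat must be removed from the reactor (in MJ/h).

Q_out = 272 MJ/h

Extent of reaction ξ = 0.729 × 184 = 134.14 mol/min
Reaction term: ξ·ΔH°_rxn = 134.14 × -30.5 = -4091.1 kJ/min
Sensible, feed 168→25 °C: -1336.6 kJ/min
Outlet flows (mol/min): A 49.864, B 134.14
Sensible, products 25→103 °C: 895.44 kJ/min
Q = ΔH = -4532.4 kJ/min = -75.539 kW
Heat removed = 271.94 MJ/h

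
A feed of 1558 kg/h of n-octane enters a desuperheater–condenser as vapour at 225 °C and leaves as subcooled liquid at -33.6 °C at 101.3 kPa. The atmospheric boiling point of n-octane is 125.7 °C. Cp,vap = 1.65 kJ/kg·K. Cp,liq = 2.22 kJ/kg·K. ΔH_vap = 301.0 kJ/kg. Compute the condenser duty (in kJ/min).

Q_c = 21300 kJ/min

vapour 225→125.7 °C: -163.84 kJ/kg
condensation at 125.7 °C: -301 kJ/kg
liquid 125.7→-33.6 °C: -353.65 kJ/kg
Δh = -163.84 + -301 + -353.65 = -818.49 kJ/kg
Q = ṁ·Δh = 1558 kg/h × -818.49 kJ/kg = -1.2752e+06 kJ/h
|Q| = 354.22 kW = 21253 kJ/min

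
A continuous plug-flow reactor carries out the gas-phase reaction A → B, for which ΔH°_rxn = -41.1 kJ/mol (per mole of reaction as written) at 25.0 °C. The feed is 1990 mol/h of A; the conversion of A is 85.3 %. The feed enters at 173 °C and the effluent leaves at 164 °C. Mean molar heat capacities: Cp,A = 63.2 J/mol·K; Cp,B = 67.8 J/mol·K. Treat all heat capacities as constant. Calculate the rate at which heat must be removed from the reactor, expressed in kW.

Q_out = 19.4 kW

Extent of reaction ξ = 0.853 × 1990 = 1697.5 mol/h
Reaction term: ξ·ΔH°_rxn = 1697.5 × -41.1 = -69766 kJ/h
Sensible, feed 173→25 °C: -18614 kJ/h
Outlet flows (mol/h): A 292.53, B 1697.5
Sensible, products 25→164 °C: 18567 kJ/h
Q = ΔH = -69813 kJ/h = -19.392 kW
Heat removed = 19.392 kW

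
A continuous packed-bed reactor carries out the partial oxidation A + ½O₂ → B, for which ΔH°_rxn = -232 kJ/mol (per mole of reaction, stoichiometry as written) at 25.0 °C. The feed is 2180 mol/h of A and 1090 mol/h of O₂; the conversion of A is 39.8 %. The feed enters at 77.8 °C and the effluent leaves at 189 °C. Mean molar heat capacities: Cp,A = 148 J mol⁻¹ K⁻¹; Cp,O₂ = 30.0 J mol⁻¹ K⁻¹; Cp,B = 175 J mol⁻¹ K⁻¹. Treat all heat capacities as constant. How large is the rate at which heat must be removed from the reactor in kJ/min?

Q_out = 2670 kJ/min

Extent of reaction ξ = 0.398 × 2180 = 867.64 mol/h
Reaction term: ξ·ΔH°_rxn = 867.64 × -232 = -201290 kJ/h
Sensible, feed 77.8→25 °C: -18762 kJ/h
Outlet flows (mol/h): A 1312.4, O₂ 656.18, B 867.64
Sensible, products 25→189 °C: 59983 kJ/h
Q = ΔH = -160070 kJ/h = -44.464 kW
Heat removed = 2667.9 kJ/min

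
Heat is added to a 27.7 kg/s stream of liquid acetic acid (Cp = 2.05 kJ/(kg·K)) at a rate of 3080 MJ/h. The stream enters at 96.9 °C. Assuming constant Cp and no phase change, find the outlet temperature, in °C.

T_out = 112 °C

Q = 3080 MJ/h = 855.56 kJ/s
ΔT = Q/(ṁ·Cp) = 855.56/(27.7×2.05) = 15.067 K
T_out = 96.9 + 15.067 = 111.97 °C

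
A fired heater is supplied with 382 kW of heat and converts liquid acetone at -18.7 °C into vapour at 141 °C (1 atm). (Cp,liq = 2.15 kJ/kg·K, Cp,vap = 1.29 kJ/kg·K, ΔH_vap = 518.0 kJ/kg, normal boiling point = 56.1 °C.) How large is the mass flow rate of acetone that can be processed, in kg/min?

ṁ = 29.1 kg/min

Δh = 2.15×(56.1−-18.7) + 518.0 + 1.29×(141−56.1) = 788.34 kJ/kg
Q = 382 kW = 382 kJ/s = 22920 kJ/min
ṁ = Q/Δh = 22920 / 788.34 = 29.074 kg/min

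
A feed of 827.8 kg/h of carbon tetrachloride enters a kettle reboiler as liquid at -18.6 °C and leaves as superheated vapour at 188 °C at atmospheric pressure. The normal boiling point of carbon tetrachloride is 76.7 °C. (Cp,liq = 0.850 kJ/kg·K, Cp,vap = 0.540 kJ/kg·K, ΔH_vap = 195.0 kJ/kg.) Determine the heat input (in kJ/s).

Q = 77.3 kJ/s

liquid -18.6→76.7 °C: 81.005 kJ/kg
vaporisation at 76.7 °C: 195 kJ/kg
vapour 76.7→188 °C: 60.102 kJ/kg
Δh = 81.005 + 195 + 60.102 = 336.11 kJ/kg
Q = ṁ·Δh = 827.8 kg/h × 336.11 kJ/kg = 278230 kJ/h
|Q| = 77.286 kW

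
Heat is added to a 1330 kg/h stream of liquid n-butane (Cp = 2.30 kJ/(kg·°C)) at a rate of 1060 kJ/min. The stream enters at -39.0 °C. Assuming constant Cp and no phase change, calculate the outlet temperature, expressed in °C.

T_out = -18.2 °C

Q = 1060 kJ/min = 63600 kJ/h
ΔT = Q/(ṁ·Cp) = 63600/(1330×2.30) = 20.791 K
T_out = -39.0 + 20.791 = -18.209 °C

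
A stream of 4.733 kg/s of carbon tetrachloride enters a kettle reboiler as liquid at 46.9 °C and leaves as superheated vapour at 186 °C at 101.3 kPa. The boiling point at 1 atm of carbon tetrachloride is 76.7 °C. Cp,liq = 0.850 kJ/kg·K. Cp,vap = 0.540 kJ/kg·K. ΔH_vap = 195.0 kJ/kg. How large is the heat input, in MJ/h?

liquid 46.9→76.7 °C: 25.33 kJ/kg
vaporisation at 76.7 °C: 195 kJ/kg
vapour 76.7→186 °C: 59.022 kJ/kg
Δh = 25.33 + 195 + 59.022 = 279.35 kJ/kg
Q = ṁ·Δh = 4.733 kg/s × 279.35 kJ/kg = 1322.2 kJ/s
|Q| = 1322.2 kW = 4759.8 MJ/h

Q = 4760 MJ/h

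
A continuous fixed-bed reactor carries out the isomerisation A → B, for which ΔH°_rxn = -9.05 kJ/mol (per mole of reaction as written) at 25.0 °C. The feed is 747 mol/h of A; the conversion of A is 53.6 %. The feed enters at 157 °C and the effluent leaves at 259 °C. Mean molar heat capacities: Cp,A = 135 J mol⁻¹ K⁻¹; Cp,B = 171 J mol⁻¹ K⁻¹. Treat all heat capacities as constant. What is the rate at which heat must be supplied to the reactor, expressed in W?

Extent of reaction ξ = 0.536 × 747 = 400.39 mol/h
Reaction term: ξ·ΔH°_rxn = 400.39 × -9.05 = -3623.5 kJ/h
Sensible, feed 157→25 °C: -13312 kJ/h
Outlet flows (mol/h): A 346.61, B 400.39
Sensible, products 25→259 °C: 26971 kJ/h
Q = ΔH = 10036 kJ/h = 2.7877 kW
Heat supplied = 2787.7 W

Q_in = 2790 W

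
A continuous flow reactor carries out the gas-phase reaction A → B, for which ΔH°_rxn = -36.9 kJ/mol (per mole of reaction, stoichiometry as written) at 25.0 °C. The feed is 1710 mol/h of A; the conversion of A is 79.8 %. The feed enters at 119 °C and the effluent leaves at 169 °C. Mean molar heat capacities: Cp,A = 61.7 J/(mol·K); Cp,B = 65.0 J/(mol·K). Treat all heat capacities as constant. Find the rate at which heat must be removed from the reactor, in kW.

Extent of reaction ξ = 0.798 × 1710 = 1364.6 mol/h
Reaction term: ξ·ΔH°_rxn = 1364.6 × -36.9 = -50353 kJ/h
Sensible, feed 119→25 °C: -9917.7 kJ/h
Outlet flows (mol/h): A 345.42, B 1364.6
Sensible, products 25→169 °C: 15841 kJ/h
Q = ΔH = -44429 kJ/h = -12.341 kW
Heat removed = 12.341 kW

Q_out = 12.3 kW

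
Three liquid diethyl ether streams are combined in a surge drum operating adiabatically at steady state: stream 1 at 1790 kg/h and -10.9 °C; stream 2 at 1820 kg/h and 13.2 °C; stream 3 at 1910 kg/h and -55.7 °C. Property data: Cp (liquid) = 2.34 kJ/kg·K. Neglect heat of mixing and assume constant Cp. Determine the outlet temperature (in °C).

T_out = -18.5 °C

No heat crosses the boundary, so H_out = H_in.
T_out = Σ ṁᵢCp,ᵢTᵢ / Σ ṁᵢCp,ᵢ
      = -238390 / 12917 = -18.455 °C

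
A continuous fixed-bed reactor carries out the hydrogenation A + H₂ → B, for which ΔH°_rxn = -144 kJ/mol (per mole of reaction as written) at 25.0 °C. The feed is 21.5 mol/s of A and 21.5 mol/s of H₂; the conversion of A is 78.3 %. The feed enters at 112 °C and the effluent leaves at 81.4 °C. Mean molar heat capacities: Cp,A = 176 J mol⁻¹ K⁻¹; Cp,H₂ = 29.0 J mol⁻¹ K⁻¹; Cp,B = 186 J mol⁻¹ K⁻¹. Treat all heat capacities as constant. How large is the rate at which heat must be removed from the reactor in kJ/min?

Q_out = 155000 kJ/min

Extent of reaction ξ = 0.783 × 21.5 = 16.835 mol/s
Reaction term: ξ·ΔH°_rxn = 16.835 × -144 = -2424.2 kJ/s
Sensible, feed 112→25 °C: -383.45 kJ/s
Outlet flows (mol/s): A 4.6655, H₂ 4.6655, B 16.835
Sensible, products 25→81.4 °C: 230.54 kJ/s
Q = ΔH = -2577.1 kJ/s = -2577.1 kW
Heat removed = 154620 kJ/min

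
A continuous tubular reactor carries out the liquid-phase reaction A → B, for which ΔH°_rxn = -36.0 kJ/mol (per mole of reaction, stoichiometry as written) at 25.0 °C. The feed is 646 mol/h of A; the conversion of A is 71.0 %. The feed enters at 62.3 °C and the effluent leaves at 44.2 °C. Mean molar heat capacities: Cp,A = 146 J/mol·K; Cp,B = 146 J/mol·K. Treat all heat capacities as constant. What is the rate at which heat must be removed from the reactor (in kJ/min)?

Q_out = 304 kJ/min

Extent of reaction ξ = 0.710 × 646 = 458.66 mol/h
Reaction term: ξ·ΔH°_rxn = 458.66 × -36.0 = -16512 kJ/h
Sensible, feed 62.3→25 °C: -3518 kJ/h
Outlet flows (mol/h): A 187.34, B 458.66
Sensible, products 25→44.2 °C: 1810.9 kJ/h
Q = ΔH = -18219 kJ/h = -5.0608 kW
Heat removed = 303.65 kJ/min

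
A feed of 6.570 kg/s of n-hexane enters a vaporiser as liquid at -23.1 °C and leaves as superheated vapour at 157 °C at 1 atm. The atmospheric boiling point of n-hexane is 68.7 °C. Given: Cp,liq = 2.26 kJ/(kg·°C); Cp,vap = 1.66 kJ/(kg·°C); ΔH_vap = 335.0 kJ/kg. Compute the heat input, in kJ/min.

liquid -23.1→68.7 °C: 207.47 kJ/kg
vaporisation at 68.7 °C: 335 kJ/kg
vapour 68.7→157 °C: 146.58 kJ/kg
Δh = 207.47 + 335 + 146.58 = 689.05 kJ/kg
Q = ṁ·Δh = 6.570 kg/s × 689.05 kJ/kg = 4527 kJ/s
|Q| = 4527 kW = 271620 kJ/min

Q = 272000 kJ/min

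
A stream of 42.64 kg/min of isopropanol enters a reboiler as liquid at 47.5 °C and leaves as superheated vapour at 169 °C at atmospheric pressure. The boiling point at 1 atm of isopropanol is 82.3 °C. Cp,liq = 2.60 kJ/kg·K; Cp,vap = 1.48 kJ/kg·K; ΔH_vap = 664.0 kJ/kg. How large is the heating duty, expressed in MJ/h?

Q = 2260 MJ/h

liquid 47.5→82.3 °C: 90.48 kJ/kg
vaporisation at 82.3 °C: 664 kJ/kg
vapour 82.3→169 °C: 128.32 kJ/kg
Δh = 90.48 + 664 + 128.32 = 882.8 kJ/kg
Q = ṁ·Δh = 42.64 kg/min × 882.8 kJ/kg = 37642 kJ/min
|Q| = 627.37 kW = 2258.5 MJ/h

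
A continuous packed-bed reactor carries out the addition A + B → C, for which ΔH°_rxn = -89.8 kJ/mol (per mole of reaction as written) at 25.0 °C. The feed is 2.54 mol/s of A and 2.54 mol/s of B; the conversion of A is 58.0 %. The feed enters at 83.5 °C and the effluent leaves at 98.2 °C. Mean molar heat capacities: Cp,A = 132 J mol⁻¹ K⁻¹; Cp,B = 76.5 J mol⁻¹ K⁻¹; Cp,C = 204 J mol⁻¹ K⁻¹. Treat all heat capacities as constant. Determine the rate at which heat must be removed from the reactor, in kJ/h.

Extent of reaction ξ = 0.580 × 2.54 = 1.4732 mol/s
Reaction term: ξ·ΔH°_rxn = 1.4732 × -89.8 = -132.29 kJ/s
Sensible, feed 83.5→25 °C: -30.981 kJ/s
Outlet flows (mol/s): A 1.0668, B 1.0668, C 1.4732
Sensible, products 25→98.2 °C: 38.281 kJ/s
Q = ΔH = -124.99 kJ/s = -124.99 kW
Heat removed = 449980 kJ/h

Q_out = 450000 kJ/h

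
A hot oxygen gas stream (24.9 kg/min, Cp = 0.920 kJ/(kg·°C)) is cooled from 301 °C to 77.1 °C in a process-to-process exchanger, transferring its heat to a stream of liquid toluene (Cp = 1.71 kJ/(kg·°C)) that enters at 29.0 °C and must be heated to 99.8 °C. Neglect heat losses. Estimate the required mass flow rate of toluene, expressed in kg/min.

Heat released by hot stream: Q = 24.9 × 0.920 × (301 − 77.1) = 5129.1 kJ/min
Energy balance on cold side (adiabatic exchanger): Q = ṁ_c·Cp_c·(T_c,out − T_c,in)
ṁ_c = 5129.1 / [1.71 × (99.8 − 29.0)] = 42.365 kg/min

ṁ_c = 42.4 kg/min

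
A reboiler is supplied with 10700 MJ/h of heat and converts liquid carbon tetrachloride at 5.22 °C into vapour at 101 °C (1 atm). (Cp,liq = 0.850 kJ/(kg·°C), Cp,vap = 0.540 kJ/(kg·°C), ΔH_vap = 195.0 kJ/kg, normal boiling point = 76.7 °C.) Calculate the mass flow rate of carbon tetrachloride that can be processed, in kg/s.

ṁ = 11.1 kg/s

Δh = 0.850×(76.7−5.22) + 195.0 + 0.540×(101−76.7) = 268.88 kJ/kg
Q = 10700 MJ/h = 2972.2 kJ/s = 2972.2 kJ/s
ṁ = Q/Δh = 2972.2 / 268.88 = 11.054 kg/s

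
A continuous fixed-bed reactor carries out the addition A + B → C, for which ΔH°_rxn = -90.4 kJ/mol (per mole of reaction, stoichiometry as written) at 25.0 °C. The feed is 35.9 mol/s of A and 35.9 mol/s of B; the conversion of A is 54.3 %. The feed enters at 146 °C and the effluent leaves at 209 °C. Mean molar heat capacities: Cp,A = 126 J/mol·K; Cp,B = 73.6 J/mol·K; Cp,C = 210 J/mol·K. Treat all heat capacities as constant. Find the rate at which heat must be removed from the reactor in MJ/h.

Q_out = 4580 MJ/h

Extent of reaction ξ = 0.543 × 35.9 = 19.494 mol/s
Reaction term: ξ·ΔH°_rxn = 19.494 × -90.4 = -1762.2 kJ/s
Sensible, feed 146→25 °C: -867.04 kJ/s
Outlet flows (mol/s): A 16.406, B 16.406, C 19.494
Sensible, products 25→209 °C: 1355.8 kJ/s
Q = ΔH = -1273.5 kJ/s = -1273.5 kW
Heat removed = 4584.6 MJ/h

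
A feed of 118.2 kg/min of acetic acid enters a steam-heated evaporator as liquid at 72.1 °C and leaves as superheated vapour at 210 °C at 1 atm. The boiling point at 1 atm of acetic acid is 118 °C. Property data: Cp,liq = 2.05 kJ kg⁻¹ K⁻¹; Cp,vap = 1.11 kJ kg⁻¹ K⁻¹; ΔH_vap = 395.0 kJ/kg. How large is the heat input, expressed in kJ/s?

Q = 1160 kJ/s

liquid 72.1→118 °C: 94.095 kJ/kg
vaporisation at 118 °C: 395 kJ/kg
vapour 118→210 °C: 102.12 kJ/kg
Δh = 94.095 + 395 + 102.12 = 591.22 kJ/kg
Q = ṁ·Δh = 118.2 kg/min × 591.22 kJ/kg = 69882 kJ/min
|Q| = 1164.7 kW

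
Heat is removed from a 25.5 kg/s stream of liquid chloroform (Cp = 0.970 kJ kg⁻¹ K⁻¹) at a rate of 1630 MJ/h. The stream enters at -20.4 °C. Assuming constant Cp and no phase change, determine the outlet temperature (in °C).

Q = 1630 MJ/h = 452.78 kJ/s
ΔT = Q/(ṁ·Cp) = 452.78/(25.5×0.970) = 18.305 K
T_out = -20.4 − 18.305 = -38.705 °C

T_out = -38.7 °C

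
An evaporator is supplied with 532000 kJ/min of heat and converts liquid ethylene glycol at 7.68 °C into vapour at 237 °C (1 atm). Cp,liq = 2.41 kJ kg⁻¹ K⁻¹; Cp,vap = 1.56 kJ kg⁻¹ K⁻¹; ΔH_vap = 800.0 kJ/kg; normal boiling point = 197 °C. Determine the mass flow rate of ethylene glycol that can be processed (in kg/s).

Δh = 2.41×(197−7.68) + 800.0 + 1.56×(237−197) = 1318.7 kJ/kg
Q = 532000 kJ/min = 8866.7 kJ/s = 8866.7 kJ/s
ṁ = Q/Δh = 8866.7 / 1318.7 = 6.724 kg/s

ṁ = 6.72 kg/s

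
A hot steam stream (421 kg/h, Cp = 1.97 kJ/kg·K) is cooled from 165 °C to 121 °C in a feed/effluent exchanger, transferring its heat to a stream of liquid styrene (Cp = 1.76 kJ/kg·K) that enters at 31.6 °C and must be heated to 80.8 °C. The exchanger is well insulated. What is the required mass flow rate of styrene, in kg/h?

Heat released by hot stream: Q = 421 × 1.97 × (165 − 121) = 36492 kJ/h
Energy balance on cold side (adiabatic exchanger): Q = ṁ_c·Cp_c·(T_c,out − T_c,in)
ṁ_c = 36492 / [1.76 × (80.8 − 31.6)] = 421.43 kg/h

ṁ_c = 421 kg/h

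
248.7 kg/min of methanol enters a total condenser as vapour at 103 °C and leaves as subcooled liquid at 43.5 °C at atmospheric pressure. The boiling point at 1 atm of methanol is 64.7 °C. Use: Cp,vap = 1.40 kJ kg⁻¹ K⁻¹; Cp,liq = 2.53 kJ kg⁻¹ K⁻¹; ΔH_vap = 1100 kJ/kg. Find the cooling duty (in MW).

Q_c = 5.00 MW

vapour 103→64.7 °C: -53.62 kJ/kg
condensation at 64.7 °C: -1100 kJ/kg
liquid 64.7→43.5 °C: -53.636 kJ/kg
Δh = -53.62 + -1100 + -53.636 = -1207.3 kJ/kg
Q = ṁ·Δh = 248.7 kg/min × -1207.3 kJ/kg = -300240 kJ/min
|Q| = 5004.1 kW = 5.0041 MW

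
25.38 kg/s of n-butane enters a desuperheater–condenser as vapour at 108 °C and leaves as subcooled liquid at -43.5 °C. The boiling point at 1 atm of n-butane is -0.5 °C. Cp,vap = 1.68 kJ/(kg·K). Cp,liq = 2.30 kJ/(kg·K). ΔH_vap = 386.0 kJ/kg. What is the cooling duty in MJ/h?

vapour 108→-0.5 °C: -182.28 kJ/kg
condensation at -0.5 °C: -386 kJ/kg
liquid -0.5→-43.5 °C: -98.9 kJ/kg
Δh = -182.28 + -386 + -98.9 = -667.18 kJ/kg
Q = ṁ·Δh = 25.38 kg/s × -667.18 kJ/kg = -16933 kJ/s
|Q| = 16933 kW = 60959 MJ/h

Q_c = 61000 MJ/h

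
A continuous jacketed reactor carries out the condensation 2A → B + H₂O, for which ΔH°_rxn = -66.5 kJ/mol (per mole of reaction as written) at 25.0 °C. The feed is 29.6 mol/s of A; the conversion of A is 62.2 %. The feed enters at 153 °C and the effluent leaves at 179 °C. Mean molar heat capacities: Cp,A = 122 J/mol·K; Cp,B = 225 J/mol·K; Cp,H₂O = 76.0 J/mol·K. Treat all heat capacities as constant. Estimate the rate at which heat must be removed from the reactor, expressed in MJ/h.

Extent of reaction ξ = 0.622 × 29.6 / 2 = 9.2056 mol/s
Reaction term: ξ·ΔH°_rxn = 9.2056 × -66.5 = -612.17 kJ/s
Sensible, feed 153→25 °C: -462.23 kJ/s
Outlet flows (mol/s): A 11.189, B 9.2056, H₂O 9.2056
Sensible, products 25→179 °C: 636.93 kJ/s
Q = ΔH = -437.47 kJ/s = -437.47 kW
Heat removed = 1574.9 MJ/h

Q_out = 1570 MJ/h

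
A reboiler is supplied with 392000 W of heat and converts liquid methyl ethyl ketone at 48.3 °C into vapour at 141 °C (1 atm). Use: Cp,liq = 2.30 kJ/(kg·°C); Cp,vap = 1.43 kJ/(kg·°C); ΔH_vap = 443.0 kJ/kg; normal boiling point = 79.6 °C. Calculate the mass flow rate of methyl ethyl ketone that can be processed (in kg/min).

Δh = 2.30×(79.6−48.3) + 443.0 + 1.43×(141−79.6) = 602.79 kJ/kg
Q = 392000 W = 392 kJ/s = 23520 kJ/min
ṁ = Q/Δh = 23520 / 602.79 = 39.018 kg/min

ṁ = 39.0 kg/min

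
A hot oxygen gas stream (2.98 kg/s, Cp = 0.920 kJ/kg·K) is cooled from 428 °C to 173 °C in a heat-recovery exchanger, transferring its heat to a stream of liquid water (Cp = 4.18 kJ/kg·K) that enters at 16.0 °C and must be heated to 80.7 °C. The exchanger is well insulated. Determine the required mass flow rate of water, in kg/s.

Heat released by hot stream: Q = 2.98 × 0.920 × (428 − 173) = 699.11 kJ/s
Energy balance on cold side (adiabatic exchanger): Q = ṁ_c·Cp_c·(T_c,out − T_c,in)
ṁ_c = 699.11 / [4.18 × (80.7 − 16.0)] = 2.585 kg/s

ṁ_c = 2.59 kg/s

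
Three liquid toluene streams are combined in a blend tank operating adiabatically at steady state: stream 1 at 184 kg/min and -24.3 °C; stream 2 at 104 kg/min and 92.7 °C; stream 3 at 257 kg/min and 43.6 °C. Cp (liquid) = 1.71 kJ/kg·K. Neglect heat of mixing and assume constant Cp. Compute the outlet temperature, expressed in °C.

T_out = 30.0 °C

Adiabatic, steady state ⇒ Σ ṁᵢCp,ᵢ(T_out − Tᵢ) = 0
Σ ṁᵢCp,ᵢTᵢ = 184×1.71×-24.3 + 104×1.71×92.7 + 257×1.71×43.6 = 28001
Σ ṁᵢCp,ᵢ = 184×1.71 + 104×1.71 + 257×1.71 = 931.95
T_out = 28001 / 931.95 = 30.046 °C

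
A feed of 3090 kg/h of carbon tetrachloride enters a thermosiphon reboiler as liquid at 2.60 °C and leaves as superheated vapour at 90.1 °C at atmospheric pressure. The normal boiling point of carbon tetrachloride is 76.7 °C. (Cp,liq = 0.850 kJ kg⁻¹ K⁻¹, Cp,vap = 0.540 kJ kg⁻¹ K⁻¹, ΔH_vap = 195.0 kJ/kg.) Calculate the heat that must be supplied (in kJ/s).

liquid 2.60→76.7 °C: 62.985 kJ/kg
vaporisation at 76.7 °C: 195 kJ/kg
vapour 76.7→90.1 °C: 7.236 kJ/kg
Δh = 62.985 + 195 + 7.236 = 265.22 kJ/kg
Q = ṁ·Δh = 3090 kg/h × 265.22 kJ/kg = 819530 kJ/h
|Q| = 227.65 kW

Q = 228 kJ/s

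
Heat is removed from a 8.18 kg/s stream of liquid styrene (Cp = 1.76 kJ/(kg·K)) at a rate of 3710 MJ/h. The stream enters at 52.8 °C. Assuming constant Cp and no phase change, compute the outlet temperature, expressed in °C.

Q = 3710 MJ/h = 1030.6 kJ/s
ΔT = Q/(ṁ·Cp) = 1030.6/(8.18×1.76) = 71.582 K
T_out = 52.8 − 71.582 = -18.782 °C

T_out = -18.8 °C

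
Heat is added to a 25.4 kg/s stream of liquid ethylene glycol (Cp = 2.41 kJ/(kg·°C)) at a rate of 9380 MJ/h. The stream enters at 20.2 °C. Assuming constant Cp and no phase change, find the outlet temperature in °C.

T_out = 62.8 °C

Q = 9380 MJ/h = 2605.6 kJ/s
ΔT = Q/(ṁ·Cp) = 2605.6/(25.4×2.41) = 42.565 K
T_out = 20.2 + 42.565 = 62.765 °C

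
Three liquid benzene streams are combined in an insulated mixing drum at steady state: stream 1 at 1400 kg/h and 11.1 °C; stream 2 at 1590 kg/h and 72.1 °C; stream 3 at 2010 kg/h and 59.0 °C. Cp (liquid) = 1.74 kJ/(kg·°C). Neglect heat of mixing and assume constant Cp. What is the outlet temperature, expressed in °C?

Adiabatic, steady state ⇒ Σ ṁᵢCp,ᵢ(T_out − Tᵢ) = 0
Σ ṁᵢCp,ᵢTᵢ = 1400×1.74×11.1 + 1590×1.74×72.1 + 2010×1.74×59.0 = 432860
Σ ṁᵢCp,ᵢ = 1400×1.74 + 1590×1.74 + 2010×1.74 = 8700
T_out = 432860 / 8700 = 49.754 °C

T_out = 49.8 °C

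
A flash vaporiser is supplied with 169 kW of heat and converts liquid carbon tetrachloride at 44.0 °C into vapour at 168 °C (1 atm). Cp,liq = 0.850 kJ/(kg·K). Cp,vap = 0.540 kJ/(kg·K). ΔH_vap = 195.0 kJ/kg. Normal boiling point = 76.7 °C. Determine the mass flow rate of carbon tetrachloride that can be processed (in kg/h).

Δh = 0.850×(76.7−44.0) + 195.0 + 0.540×(168−76.7) = 272.1 kJ/kg
Q = 169 kW = 169 kJ/s = 608400 kJ/h
ṁ = Q/Δh = 608400 / 272.1 = 2236 kg/h

ṁ = 2240 kg/h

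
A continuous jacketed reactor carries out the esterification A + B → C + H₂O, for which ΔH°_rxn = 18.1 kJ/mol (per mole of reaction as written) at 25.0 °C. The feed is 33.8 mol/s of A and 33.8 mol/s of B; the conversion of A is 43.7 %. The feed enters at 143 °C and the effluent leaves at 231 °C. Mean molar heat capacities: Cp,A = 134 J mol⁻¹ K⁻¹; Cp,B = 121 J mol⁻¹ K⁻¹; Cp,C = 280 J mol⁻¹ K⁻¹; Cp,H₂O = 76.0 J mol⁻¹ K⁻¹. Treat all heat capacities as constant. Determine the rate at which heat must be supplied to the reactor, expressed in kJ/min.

Q_in = 80000 kJ/min

Extent of reaction ξ = 0.437 × 33.8 = 14.771 mol/s
Reaction term: ξ·ΔH°_rxn = 14.771 × 18.1 = 267.35 kJ/s
Sensible, feed 143→25 °C: -1017 kJ/s
Outlet flows (mol/s): A 19.029, B 19.029, C 14.771, H₂O 14.771
Sensible, products 25→231 °C: 2082.8 kJ/s
Q = ΔH = 1333.1 kJ/s = 1333.1 kW
Heat supplied = 79988 kJ/min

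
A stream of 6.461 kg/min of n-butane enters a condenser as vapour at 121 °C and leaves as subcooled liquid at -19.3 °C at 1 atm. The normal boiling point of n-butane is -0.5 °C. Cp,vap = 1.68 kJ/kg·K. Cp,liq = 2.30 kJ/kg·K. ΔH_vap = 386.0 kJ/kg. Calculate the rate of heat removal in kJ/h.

vapour 121→-0.5 °C: -204.12 kJ/kg
condensation at -0.5 °C: -386 kJ/kg
liquid -0.5→-19.3 °C: -43.24 kJ/kg
Δh = -204.12 + -386 + -43.24 = -633.36 kJ/kg
Q = ṁ·Δh = 6.461 kg/min × -633.36 kJ/kg = -4092.1 kJ/min
|Q| = 68.202 kW = 245530 kJ/h

Q_c = 246000 kJ/h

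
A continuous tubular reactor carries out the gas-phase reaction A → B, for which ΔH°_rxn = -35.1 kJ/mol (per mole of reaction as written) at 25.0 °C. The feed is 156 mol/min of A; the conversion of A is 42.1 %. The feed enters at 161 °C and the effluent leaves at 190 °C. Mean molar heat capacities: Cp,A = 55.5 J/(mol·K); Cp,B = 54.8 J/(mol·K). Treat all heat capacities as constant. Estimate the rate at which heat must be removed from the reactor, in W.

Q_out = 34400 W

Extent of reaction ξ = 0.421 × 156 = 65.676 mol/min
Reaction term: ξ·ΔH°_rxn = 65.676 × -35.1 = -2305.2 kJ/min
Sensible, feed 161→25 °C: -1177.5 kJ/min
Outlet flows (mol/min): A 90.324, B 65.676
Sensible, products 25→190 °C: 1421 kJ/min
Q = ΔH = -2061.7 kJ/min = -34.362 kW
Heat removed = 34362 W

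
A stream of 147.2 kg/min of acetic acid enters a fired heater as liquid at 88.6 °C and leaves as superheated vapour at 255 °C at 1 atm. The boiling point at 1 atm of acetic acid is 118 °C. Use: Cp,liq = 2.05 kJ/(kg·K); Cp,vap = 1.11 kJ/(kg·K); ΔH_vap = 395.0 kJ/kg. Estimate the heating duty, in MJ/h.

liquid 88.6→118 °C: 60.27 kJ/kg
vaporisation at 118 °C: 395 kJ/kg
vapour 118→255 °C: 152.07 kJ/kg
Δh = 60.27 + 395 + 152.07 = 607.34 kJ/kg
Q = ṁ·Δh = 147.2 kg/min × 607.34 kJ/kg = 89400 kJ/min
|Q| = 1490 kW = 5364 MJ/h

Q = 5360 MJ/h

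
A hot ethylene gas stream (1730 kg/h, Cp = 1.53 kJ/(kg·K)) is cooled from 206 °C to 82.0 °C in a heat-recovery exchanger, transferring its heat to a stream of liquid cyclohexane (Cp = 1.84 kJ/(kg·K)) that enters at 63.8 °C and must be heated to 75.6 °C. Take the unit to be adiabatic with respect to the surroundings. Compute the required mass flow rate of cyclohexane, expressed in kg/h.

Heat released by hot stream: Q = 1730 × 1.53 × (206 − 82.0) = 328220 kJ/h
Energy balance on cold side (adiabatic exchanger): Q = ṁ_c·Cp_c·(T_c,out − T_c,in)
ṁ_c = 328220 / [1.84 × (75.6 − 63.8)] = 15117 kg/h

ṁ_c = 15100 kg/h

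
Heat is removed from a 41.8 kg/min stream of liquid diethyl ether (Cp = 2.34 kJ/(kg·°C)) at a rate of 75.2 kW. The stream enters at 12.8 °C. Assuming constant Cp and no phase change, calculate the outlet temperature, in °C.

Q = 75.2 kW = 4512 kJ/min
ΔT = Q/(ṁ·Cp) = 4512/(41.8×2.34) = 46.129 K
T_out = 12.8 − 46.129 = -33.329 °C

T_out = -33.3 °C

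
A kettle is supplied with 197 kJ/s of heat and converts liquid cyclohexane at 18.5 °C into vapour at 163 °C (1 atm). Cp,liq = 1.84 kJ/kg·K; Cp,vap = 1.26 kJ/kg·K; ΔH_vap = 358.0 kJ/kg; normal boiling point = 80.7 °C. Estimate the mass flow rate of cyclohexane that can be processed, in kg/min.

Δh = 1.84×(80.7−18.5) + 358.0 + 1.26×(163−80.7) = 576.15 kJ/kg
Q = 197 kJ/s = 197 kJ/s = 11820 kJ/min
ṁ = Q/Δh = 11820 / 576.15 = 20.516 kg/min

ṁ = 20.5 kg/min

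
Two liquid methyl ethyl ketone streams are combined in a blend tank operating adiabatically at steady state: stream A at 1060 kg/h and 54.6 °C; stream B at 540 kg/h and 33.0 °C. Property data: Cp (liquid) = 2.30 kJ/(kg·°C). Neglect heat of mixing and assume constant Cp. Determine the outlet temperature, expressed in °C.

T_out = 47.3 °C

Energy balance with Q = 0: Σ ṁᵢCp,ᵢ(T_out − Tᵢ) = 0
Σ ṁᵢCp,ᵢTᵢ = 1060×2.30×54.6 + 540×2.30×33.0 = 174100
Σ ṁᵢCp,ᵢ = 1060×2.30 + 540×2.30 = 3680
T_out = 174100 / 3680 = 47.31 °C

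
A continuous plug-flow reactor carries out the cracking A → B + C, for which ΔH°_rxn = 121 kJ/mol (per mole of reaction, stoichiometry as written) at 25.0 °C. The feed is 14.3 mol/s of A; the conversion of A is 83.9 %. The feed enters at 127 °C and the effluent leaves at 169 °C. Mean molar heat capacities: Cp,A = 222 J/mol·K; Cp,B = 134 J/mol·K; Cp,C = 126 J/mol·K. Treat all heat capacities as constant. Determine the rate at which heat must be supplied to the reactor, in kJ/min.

Q_in = 99000 kJ/min

Extent of reaction ξ = 0.839 × 14.3 = 11.998 mol/s
Reaction term: ξ·ΔH°_rxn = 11.998 × 121 = 1451.7 kJ/s
Sensible, feed 127→25 °C: -323.81 kJ/s
Outlet flows (mol/s): A 2.3023, B 11.998, C 11.998
Sensible, products 25→169 °C: 522.79 kJ/s
Q = ΔH = 1650.7 kJ/s = 1650.7 kW
Heat supplied = 99042 kJ/min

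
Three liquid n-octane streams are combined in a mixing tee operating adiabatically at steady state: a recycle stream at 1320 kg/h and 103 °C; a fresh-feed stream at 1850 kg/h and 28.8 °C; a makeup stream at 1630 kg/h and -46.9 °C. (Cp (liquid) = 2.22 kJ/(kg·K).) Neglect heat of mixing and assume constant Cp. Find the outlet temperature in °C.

Adiabatic, steady state ⇒ Σ ṁᵢCp,ᵢ(T_out − Tᵢ) = 0
T_out = Σ ṁᵢCp,ᵢTᵢ / Σ ṁᵢCp,ᵢ
      = 250400 / 10656 = 23.499 °C

T_out = 23.5 °C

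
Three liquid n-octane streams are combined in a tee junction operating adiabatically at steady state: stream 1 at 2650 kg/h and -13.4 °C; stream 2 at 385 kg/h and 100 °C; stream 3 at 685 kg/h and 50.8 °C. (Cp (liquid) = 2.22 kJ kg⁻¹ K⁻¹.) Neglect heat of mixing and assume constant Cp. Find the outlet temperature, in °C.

T_out = 10.2 °C

No heat crosses the boundary, so H_out = H_in.
Σ ṁᵢCp,ᵢTᵢ = 2650×2.22×-13.4 + 385×2.22×100 + 685×2.22×50.8 = 83889
Σ ṁᵢCp,ᵢ = 2650×2.22 + 385×2.22 + 685×2.22 = 8258.4
T_out = 83889 / 8258.4 = 10.158 °C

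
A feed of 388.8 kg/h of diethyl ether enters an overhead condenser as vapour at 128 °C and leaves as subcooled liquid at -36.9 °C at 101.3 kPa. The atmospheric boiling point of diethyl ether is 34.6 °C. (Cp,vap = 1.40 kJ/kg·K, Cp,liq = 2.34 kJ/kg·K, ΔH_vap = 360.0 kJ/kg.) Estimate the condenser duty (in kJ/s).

vapour 128→34.6 °C: -130.76 kJ/kg
condensation at 34.6 °C: -360 kJ/kg
liquid 34.6→-36.9 °C: -167.31 kJ/kg
Δh = -130.76 + -360 + -167.31 = -658.07 kJ/kg
Q = ṁ·Δh = 388.8 kg/h × -658.07 kJ/kg = -255860 kJ/h
|Q| = 71.072 kW

Q_c = 71.1 kJ/s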